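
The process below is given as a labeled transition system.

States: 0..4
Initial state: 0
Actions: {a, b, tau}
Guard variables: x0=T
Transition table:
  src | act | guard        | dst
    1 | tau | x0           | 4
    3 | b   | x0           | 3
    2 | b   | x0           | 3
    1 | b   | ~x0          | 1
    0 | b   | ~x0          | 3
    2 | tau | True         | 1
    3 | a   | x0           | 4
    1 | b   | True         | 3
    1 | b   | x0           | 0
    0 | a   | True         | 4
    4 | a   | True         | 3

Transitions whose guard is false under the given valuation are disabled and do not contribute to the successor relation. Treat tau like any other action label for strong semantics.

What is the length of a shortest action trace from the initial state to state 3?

Layered search for 3:
  depth 0: {0}
  depth 1: {4}
  depth 2: {3}
first hit 3 at d=2 via a·a

Answer: 2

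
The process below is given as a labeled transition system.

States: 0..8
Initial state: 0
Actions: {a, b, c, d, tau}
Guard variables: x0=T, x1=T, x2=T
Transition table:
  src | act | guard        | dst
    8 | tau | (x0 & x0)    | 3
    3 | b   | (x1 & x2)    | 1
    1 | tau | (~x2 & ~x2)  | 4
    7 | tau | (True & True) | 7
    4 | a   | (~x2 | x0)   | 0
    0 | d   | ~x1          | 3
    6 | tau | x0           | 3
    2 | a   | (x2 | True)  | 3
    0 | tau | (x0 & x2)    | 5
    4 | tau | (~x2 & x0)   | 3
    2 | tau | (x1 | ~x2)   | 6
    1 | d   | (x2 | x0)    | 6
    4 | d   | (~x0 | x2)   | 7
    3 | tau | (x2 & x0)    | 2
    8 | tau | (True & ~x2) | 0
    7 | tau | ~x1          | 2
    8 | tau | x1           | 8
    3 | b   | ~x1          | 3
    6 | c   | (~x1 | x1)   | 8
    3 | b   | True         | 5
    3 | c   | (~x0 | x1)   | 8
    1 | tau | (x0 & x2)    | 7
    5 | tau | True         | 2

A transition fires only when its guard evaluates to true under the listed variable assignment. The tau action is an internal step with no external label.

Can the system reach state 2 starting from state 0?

Answer: REACHABLE

Working:
After dropping false guards: 17 live edges.
Layer 0: {0}
Layer 1: {5}  cumulative {0,5}
Layer 2: {2}  cumulative {0,2,5}
Layer 3: {3,6}  cumulative {0,2,3,5,6}
Layer 4: {1,8}  cumulative {0,1,2,3,5,6,8}
Layer 5: {7}  cumulative {0,1,2,3,5,6,7,8}
R = {0,1,2,3,5,6,7,8}
trace reaching 2: tau·tau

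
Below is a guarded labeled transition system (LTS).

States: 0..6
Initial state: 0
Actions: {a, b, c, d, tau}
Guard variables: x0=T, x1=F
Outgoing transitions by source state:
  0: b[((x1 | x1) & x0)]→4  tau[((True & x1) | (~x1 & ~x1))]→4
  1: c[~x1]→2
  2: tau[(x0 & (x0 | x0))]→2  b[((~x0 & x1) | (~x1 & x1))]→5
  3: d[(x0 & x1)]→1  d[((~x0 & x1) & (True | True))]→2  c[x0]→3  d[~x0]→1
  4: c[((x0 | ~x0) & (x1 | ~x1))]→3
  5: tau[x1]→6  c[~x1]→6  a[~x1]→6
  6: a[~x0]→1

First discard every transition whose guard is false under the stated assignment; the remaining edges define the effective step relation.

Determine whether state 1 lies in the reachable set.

Answer: UNREACHABLE

Analysis:
7 transition(s) survive guard evaluation.
depth 0: {0}
depth 1: {4}  total {0,4}
depth 2: {3}  total {0,3,4}
Reach set: {0,3,4}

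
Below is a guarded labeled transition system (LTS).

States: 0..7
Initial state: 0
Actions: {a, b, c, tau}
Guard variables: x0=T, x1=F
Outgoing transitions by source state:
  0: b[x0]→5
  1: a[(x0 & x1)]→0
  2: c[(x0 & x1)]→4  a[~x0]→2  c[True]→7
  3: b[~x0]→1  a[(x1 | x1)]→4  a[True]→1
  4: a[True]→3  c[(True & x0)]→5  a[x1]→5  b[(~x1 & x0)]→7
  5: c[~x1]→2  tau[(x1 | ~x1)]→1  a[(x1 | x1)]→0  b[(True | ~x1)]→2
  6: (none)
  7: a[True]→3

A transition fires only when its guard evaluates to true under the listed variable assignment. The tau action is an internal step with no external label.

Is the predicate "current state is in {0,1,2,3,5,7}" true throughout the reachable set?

Allowed set {0,1,2,3,5,7}
Reach set: {0,1,2,3,5,7}
  0: safe
  1: safe
  2: safe
  3: safe
  5: safe
  7: safe

Answer: INVARIANT HOLDS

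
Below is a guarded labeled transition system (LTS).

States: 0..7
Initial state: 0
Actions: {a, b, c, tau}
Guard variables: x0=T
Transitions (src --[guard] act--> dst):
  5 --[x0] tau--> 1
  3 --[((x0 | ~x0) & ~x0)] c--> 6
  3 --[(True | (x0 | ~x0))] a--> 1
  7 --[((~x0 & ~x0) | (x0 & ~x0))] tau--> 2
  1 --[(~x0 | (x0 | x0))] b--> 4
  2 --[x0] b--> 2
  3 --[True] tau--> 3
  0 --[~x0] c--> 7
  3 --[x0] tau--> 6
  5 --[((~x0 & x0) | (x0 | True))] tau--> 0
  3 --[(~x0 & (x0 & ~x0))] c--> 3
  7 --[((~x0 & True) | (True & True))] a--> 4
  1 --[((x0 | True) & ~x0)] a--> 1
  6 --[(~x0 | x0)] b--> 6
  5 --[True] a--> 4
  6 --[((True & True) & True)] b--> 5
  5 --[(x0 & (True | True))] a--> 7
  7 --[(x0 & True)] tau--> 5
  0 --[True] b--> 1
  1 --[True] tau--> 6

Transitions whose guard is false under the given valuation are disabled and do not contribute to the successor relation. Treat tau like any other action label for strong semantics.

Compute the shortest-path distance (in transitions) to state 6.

Answer: 2

Working:
Layered search for 6:
  L0 = {0}
  L1 = {1}
  L2 = {4,6}
first hit 6 at d=2 via b·tau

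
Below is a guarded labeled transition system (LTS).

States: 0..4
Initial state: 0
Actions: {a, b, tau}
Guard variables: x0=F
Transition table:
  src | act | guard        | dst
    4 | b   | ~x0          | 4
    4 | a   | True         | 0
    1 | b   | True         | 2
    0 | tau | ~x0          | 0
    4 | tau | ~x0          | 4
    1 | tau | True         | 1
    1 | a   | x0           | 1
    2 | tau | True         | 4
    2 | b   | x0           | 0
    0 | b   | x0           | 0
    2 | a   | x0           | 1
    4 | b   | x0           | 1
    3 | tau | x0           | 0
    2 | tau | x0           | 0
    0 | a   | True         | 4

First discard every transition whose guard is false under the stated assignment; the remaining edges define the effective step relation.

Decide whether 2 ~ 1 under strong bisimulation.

Answer: NOT BISIMILAR

Trace:
Refine partition for ~:
  P[0] = {{0,1,2,3,4}}
  P[1] = {{0},{1},{2},{3},{4}}
5 equivalence class(es) (converged in 2)
2∈{2}, 1∈{1}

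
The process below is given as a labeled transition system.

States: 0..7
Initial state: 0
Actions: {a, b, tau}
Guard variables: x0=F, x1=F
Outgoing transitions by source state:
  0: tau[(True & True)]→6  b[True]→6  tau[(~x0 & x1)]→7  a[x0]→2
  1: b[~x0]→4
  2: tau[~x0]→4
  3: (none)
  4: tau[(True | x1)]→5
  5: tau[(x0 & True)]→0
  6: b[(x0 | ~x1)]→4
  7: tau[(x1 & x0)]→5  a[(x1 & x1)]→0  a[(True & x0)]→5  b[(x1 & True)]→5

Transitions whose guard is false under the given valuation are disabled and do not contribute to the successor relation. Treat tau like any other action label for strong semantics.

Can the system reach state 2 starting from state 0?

Guard filter leaves 6 enabled edge(s).
depth 0: {0}
depth 1: {6}  cumulative {0,6}
depth 2: {4}  cumulative {0,4,6}
depth 3: {5}  cumulative {0,4,5,6}
Reachable = {0,4,5,6}

Answer: UNREACHABLE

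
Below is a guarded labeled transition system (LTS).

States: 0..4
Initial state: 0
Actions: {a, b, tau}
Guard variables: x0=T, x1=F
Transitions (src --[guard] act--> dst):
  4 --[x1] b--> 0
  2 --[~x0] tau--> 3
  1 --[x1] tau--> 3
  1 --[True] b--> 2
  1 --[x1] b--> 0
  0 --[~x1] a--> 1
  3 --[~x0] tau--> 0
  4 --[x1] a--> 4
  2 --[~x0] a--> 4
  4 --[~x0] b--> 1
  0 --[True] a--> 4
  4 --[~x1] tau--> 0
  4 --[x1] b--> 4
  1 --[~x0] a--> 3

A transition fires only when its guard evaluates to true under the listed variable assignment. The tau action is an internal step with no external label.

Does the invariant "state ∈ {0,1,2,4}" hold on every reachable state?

Allowed set {0,1,2,4}
Reachable = {0,1,2,4}
  0: safe
  1: safe
  2: safe
  4: safe

Answer: INVARIANT HOLDS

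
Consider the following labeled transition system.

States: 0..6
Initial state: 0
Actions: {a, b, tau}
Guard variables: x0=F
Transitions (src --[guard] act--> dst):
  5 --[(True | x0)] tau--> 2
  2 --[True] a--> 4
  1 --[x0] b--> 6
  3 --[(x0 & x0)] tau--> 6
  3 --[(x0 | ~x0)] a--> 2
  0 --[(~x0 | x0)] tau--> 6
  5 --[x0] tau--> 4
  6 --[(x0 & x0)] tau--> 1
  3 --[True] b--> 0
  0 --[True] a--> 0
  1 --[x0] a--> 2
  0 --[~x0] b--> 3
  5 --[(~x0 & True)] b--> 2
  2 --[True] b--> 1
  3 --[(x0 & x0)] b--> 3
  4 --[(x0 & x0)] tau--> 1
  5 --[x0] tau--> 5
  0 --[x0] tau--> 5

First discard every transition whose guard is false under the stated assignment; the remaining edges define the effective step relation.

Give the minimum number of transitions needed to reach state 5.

Breadth-first toward 5:
  Layer 0: {0}
  Layer 1: {3,6}
  Layer 2: {2}
  Layer 3: {1,4}
5 never appears.

Answer: UNREACHABLE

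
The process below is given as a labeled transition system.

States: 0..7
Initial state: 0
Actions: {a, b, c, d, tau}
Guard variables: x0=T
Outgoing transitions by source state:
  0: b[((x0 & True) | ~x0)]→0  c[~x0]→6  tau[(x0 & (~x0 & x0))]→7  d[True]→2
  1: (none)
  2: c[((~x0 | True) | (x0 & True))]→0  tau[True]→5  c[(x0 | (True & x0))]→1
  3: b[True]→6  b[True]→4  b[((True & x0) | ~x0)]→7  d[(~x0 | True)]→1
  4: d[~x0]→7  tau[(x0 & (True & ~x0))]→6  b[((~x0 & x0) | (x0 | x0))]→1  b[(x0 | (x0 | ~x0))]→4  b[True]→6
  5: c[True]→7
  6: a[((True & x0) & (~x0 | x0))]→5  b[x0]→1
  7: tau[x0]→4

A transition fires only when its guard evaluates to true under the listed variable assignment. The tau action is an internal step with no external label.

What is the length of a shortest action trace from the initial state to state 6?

BFS to 6:
  Layer 0: {0}
  Layer 1: {2}
  Layer 2: {1,5}
  Layer 3: {7}
  Layer 4: {4}
  Layer 5: {6}
first hit 6 at d=5 via d·tau·c·tau·b

Answer: 5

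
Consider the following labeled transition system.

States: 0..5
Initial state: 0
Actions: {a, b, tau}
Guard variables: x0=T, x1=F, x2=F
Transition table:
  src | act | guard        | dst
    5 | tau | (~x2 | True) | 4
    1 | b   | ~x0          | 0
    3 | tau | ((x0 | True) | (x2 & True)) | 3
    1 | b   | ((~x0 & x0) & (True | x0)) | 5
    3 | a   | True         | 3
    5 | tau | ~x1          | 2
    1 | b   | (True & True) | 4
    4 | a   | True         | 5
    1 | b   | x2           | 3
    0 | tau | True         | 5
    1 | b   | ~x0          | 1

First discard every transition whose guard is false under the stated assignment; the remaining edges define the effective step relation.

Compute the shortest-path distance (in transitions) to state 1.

Breadth-first toward 1:
  depth 0: {0}
  depth 1: {5}
  depth 2: {2,4}
1 never appears.

Answer: UNREACHABLE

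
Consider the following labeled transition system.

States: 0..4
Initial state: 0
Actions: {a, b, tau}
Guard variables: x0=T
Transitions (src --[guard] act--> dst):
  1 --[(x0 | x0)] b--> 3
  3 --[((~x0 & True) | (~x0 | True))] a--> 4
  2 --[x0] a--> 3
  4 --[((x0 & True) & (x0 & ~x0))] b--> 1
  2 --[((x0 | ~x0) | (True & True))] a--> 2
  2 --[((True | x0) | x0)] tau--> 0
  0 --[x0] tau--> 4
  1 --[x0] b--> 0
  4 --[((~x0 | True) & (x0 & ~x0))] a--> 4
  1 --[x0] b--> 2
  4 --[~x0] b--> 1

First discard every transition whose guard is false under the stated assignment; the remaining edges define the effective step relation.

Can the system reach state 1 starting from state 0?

8 transition(s) survive guard evaluation.
depth 0: {0}
depth 1: {4}  cumulative {0,4}
Reachable = {0,4}

Answer: UNREACHABLE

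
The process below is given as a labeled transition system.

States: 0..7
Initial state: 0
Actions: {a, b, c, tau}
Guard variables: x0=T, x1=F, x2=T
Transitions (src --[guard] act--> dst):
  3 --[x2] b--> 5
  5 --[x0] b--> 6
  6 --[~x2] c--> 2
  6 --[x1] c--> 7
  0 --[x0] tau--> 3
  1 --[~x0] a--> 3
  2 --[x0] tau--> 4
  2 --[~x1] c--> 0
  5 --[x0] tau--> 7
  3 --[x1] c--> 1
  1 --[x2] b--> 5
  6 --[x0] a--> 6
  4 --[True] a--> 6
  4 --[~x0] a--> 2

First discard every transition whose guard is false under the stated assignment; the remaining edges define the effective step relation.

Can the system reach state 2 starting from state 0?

After dropping false guards: 9 live edges.
Layer 0: {0}
Layer 1: {3}  cumulative {0,3}
Layer 2: {5}  cumulative {0,3,5}
Layer 3: {6,7}  cumulative {0,3,5,6,7}
R = {0,3,5,6,7}

Answer: UNREACHABLE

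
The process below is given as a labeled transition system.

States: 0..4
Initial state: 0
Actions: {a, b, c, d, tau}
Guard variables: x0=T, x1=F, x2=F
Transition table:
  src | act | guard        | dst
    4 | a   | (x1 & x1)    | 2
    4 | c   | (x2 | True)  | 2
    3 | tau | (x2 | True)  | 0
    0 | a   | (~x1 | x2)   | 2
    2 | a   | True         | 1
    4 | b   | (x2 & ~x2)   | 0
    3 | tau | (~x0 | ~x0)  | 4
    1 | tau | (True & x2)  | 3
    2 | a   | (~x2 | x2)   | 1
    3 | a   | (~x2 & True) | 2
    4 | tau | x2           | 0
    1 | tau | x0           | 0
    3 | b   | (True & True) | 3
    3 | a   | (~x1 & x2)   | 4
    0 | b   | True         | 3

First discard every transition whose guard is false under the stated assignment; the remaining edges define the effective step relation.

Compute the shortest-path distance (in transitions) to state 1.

Breadth-first toward 1:
  depth 0: {0}
  depth 1: {2,3}
  depth 2: {1}
depth(1)=2, e.g. a·a

Answer: 2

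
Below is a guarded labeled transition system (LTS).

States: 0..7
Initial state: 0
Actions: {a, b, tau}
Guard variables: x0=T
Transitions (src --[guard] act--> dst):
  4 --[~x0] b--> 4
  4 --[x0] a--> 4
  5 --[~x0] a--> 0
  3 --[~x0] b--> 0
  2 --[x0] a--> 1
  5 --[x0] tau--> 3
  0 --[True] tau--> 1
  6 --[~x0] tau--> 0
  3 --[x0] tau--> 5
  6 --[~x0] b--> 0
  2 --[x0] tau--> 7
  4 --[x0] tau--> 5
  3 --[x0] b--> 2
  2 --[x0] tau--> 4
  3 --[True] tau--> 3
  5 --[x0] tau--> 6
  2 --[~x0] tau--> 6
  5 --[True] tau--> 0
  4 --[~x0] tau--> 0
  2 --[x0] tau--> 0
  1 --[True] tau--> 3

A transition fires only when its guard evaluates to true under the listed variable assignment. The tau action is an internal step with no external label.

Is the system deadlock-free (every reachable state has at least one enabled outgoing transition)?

Answer: DEADLOCK at state 6

Analysis:
Reach set: {0,1,2,3,4,5,6,7}
  0: tau→1  [1 exit(s)]
  1: tau→3  [1 exit(s)]
  2: a→1  tau→0  tau→4  tau→7  [4 exit(s)]
  3: b→2  tau→3  tau→5  [3 exit(s)]
  4: a→4  tau→5  [2 exit(s)]
  5: tau→0  tau→3  tau→6  [3 exit(s)]
  6: ∅  [no exit]
  7: ∅  [no exit]
witness 6: tau·tau·tau·tau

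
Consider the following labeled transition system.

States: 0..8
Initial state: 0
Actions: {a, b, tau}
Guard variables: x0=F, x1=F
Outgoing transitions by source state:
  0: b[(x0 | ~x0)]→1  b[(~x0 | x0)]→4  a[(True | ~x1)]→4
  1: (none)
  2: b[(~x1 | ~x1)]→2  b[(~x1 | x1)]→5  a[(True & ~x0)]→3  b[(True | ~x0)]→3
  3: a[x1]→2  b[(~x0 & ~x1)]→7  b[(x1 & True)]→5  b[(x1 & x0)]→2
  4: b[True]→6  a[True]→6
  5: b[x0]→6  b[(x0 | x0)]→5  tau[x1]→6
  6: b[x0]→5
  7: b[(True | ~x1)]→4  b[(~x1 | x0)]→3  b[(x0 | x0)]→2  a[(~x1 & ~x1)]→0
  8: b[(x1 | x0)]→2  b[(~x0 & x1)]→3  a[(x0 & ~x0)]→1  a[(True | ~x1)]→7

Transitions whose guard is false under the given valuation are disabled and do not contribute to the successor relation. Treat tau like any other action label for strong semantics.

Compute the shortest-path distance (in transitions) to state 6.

Answer: 2

Working:
BFS to 6:
  depth 0: {0}
  depth 1: {1,4}
  depth 2: {6}
depth(6)=2, e.g. a·a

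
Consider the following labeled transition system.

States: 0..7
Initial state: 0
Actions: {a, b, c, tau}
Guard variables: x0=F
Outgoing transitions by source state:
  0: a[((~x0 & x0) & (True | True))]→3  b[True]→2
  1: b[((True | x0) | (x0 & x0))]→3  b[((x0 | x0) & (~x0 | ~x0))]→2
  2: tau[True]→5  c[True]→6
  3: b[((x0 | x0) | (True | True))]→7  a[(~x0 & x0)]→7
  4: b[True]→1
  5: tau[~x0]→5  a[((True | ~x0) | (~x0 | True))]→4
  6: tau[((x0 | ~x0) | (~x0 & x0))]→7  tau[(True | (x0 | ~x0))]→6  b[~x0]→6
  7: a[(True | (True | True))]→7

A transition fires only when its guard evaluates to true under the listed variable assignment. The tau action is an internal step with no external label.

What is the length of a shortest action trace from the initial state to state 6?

Breadth-first toward 6:
  L0 = {0}
  L1 = {2}
  L2 = {5,6}
first hit 6 at d=2 via b·c

Answer: 2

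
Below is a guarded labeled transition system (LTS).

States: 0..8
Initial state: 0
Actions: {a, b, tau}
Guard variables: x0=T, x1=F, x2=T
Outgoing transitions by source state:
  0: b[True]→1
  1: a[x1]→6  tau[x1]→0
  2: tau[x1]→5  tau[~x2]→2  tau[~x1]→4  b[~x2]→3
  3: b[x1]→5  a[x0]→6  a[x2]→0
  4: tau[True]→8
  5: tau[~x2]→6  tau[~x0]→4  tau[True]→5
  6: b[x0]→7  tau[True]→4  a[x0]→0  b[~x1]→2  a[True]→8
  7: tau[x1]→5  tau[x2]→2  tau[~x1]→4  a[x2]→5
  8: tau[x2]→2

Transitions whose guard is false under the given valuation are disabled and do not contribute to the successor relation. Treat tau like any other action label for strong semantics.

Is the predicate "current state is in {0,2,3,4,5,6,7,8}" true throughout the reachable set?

Safe = {0,2,3,4,5,6,7,8}
Reach set: {0,1}
  0: ✓
  1: VIOLATES
reach 1 via b — violates

Answer: INVARIANT VIOLATED at state 1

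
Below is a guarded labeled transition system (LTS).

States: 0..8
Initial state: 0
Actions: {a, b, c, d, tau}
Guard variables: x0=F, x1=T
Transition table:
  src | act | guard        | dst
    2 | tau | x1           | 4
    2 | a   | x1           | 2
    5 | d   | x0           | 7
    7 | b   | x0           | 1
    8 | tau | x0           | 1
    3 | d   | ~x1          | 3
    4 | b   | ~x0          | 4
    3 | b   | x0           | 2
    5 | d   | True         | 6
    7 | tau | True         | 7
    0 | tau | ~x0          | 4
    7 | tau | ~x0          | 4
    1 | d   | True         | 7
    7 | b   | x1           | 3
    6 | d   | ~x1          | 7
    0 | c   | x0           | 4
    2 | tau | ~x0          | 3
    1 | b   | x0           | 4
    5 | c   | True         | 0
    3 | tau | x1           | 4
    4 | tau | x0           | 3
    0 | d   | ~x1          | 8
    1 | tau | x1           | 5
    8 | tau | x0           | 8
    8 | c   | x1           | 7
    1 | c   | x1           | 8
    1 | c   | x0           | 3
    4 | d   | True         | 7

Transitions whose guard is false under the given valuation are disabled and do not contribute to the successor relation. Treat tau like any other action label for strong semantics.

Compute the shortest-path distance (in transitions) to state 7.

Breadth-first toward 7:
  L0 = {0}
  L1 = {4}
  L2 = {7}
first hit 7 at d=2 via tau·d

Answer: 2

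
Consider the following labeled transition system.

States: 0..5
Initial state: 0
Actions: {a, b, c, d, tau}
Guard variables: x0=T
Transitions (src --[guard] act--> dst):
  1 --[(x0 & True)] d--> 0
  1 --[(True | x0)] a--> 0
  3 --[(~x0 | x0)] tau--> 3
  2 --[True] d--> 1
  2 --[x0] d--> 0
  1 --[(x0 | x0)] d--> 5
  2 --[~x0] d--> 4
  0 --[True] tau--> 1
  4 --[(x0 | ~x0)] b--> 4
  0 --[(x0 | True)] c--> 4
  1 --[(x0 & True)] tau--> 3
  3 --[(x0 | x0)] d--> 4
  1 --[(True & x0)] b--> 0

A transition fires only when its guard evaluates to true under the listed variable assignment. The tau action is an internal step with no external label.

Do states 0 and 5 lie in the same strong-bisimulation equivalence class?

Answer: NOT BISIMILAR

Trace:
Refine partition for ~:
  P[0] = {{0,1,2,3,4,5}}
  P[1] = {{0},{1},{2},{3},{4},{5}}
6 equivalence class(es) (converged in 2)
0∈{0}, 5∈{5}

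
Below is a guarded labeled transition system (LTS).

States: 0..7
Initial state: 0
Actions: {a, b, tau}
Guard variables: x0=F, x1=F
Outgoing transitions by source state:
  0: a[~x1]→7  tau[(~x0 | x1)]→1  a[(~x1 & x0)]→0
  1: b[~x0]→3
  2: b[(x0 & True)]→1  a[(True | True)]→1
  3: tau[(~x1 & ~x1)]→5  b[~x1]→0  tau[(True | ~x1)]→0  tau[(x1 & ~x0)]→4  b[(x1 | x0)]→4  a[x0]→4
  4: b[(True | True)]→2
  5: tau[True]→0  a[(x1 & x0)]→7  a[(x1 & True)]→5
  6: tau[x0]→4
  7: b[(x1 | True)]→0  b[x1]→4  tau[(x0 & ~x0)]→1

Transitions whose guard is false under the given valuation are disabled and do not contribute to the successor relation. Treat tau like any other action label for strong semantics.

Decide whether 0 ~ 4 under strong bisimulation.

Answer: NOT BISIMILAR

Trace:
Compute ~ classes (split until stable):
  P[0] = {{0,1,2,3,4,5,6,7}}
  P[1] = {{0},{1,4,7},{2},{3},{5},{6}}
  P[2] = {{0},{1},{2},{3},{4},{5},{6},{7}}
8 equivalence class(es) (converged in 3)
0∈{0}, 4∈{4}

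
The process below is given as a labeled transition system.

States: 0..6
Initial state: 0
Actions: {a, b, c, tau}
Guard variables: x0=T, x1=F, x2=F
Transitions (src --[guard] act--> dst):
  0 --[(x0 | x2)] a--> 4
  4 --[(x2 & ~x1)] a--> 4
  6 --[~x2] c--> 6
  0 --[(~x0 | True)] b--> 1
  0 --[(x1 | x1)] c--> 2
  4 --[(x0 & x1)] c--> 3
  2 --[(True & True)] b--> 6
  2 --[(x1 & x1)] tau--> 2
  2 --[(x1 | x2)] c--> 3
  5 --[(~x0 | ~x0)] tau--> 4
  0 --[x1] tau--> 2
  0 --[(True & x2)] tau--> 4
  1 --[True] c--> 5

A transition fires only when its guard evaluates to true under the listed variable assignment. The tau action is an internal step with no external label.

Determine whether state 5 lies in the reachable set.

Answer: REACHABLE

Trace:
Guard filter leaves 5 enabled edge(s).
L0 = {0}
L1 = {1,4}  total {0,1,4}
L2 = {5}  total {0,1,4,5}
R = {0,1,4,5}
trace reaching 5: b·c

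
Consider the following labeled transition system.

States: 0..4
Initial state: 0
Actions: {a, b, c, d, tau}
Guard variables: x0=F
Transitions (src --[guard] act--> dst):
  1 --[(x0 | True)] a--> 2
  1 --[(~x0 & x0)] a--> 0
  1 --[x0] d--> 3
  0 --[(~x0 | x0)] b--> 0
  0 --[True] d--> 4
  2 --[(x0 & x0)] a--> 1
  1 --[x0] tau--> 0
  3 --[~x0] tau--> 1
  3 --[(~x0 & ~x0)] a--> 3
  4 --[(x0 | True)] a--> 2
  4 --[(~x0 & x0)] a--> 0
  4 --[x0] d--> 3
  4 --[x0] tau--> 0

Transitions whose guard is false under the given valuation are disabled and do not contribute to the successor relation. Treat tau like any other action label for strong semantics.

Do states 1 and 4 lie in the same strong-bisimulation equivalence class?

Answer: BISIMILAR

Trace:
Compute ~ classes (split until stable):
  π0 = {{0,1,2,3,4}}
  π1 = {{0},{1,4},{2},{3}}
4 equivalence class(es) (converged in 2)
1∈{1,4}, 4∈{1,4}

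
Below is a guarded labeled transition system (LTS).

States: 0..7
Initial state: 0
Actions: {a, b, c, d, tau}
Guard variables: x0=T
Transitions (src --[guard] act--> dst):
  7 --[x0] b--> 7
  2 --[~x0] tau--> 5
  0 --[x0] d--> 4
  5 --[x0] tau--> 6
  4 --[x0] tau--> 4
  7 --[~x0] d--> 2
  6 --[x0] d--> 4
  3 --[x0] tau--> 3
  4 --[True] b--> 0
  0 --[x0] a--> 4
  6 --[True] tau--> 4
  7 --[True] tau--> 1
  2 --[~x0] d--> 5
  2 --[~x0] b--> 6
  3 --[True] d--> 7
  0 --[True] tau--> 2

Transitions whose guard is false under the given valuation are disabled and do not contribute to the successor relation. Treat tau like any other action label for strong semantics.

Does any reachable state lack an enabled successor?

R = {0,2,4}
  0: a→4  d→4  tau→2  [3 out]
  2: ∅  [no exit]
  4: b→0  tau→4  [2 out]
Path to 2: tau

Answer: DEADLOCK at state 2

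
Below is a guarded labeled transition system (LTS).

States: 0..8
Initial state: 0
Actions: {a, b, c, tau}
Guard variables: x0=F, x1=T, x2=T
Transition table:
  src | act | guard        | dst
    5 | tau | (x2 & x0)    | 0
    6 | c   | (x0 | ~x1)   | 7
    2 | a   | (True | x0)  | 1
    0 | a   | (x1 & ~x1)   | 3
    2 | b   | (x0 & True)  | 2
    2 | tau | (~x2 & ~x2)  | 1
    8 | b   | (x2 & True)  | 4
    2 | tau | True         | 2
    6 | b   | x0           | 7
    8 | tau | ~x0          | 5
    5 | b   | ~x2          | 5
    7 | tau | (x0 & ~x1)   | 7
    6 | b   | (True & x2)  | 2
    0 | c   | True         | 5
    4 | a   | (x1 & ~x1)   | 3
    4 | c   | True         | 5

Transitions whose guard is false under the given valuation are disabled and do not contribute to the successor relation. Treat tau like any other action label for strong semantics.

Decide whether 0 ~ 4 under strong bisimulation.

Answer: BISIMILAR

Analysis:
Compute ~ classes (split until stable):
  round 0: {{0,1,2,3,4,5,6,7,8}}
  round 1: {{0,4},{1,3,5,7},{2},{6},{8}}
5 equivalence class(es) (converged in 2)
class of 0: {0,4}; class of 4: {0,4}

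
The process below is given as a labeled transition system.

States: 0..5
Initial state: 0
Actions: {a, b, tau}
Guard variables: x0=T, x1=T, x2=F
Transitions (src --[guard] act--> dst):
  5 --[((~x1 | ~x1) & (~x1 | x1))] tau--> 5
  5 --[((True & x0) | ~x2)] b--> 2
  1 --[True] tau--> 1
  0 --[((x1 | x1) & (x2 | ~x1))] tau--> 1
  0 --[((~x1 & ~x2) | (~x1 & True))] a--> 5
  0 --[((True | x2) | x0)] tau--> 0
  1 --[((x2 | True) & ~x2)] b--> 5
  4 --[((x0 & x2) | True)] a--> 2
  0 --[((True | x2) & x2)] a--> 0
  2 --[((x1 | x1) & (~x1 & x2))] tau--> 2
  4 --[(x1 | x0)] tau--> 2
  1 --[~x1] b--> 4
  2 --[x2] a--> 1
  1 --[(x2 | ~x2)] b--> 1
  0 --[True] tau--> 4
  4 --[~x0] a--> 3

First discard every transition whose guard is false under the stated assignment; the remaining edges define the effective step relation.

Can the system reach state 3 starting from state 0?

Guard filter leaves 8 enabled edge(s).
Layer 0: {0}
Layer 1: {4}  total {0,4}
Layer 2: {2}  total {0,2,4}
R = {0,2,4}

Answer: UNREACHABLE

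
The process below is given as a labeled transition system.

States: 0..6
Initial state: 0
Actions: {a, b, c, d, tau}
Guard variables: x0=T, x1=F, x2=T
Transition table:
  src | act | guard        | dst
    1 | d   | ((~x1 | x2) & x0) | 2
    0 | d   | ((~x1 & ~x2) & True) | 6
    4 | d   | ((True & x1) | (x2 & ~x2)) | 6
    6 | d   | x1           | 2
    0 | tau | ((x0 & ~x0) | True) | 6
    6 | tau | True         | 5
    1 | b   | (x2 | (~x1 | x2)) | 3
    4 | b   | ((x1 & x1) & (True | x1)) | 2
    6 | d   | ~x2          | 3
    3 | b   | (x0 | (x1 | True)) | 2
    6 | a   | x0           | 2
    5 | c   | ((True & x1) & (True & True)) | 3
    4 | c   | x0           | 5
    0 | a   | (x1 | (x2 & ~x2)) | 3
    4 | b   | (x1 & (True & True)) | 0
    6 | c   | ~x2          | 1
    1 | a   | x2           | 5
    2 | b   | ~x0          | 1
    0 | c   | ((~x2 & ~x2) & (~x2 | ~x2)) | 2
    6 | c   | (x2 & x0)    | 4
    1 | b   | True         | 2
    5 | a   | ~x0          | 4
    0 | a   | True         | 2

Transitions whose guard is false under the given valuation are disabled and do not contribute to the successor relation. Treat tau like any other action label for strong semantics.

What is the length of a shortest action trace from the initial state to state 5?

Breadth-first toward 5:
  depth 0: {0}
  depth 1: {2,6}
  depth 2: {4,5}
5 enters at depth 2; path tau·tau

Answer: 2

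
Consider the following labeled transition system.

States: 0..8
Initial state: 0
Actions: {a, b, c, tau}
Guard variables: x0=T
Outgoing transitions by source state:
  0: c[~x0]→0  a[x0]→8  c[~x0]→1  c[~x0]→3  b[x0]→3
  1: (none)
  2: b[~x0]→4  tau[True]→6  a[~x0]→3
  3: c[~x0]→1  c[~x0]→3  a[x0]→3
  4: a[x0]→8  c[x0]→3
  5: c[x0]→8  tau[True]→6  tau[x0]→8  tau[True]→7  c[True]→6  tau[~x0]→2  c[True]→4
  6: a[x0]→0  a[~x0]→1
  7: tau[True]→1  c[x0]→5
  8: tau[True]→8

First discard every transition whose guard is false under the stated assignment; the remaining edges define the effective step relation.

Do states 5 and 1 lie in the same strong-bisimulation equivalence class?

Answer: NOT BISIMILAR

Analysis:
Refine partition for ~:
  P[0] = {{0,1,2,3,4,5,6,7,8}}
  P[1] = {{0},{1},{2,8},{3,6},{4},{5,7}}
  P[2] = {{0},{1},{2},{3},{4},{5},{6},{7},{8}}
9 equivalence class(es) (converged in 3)
class of 5: {5}; class of 1: {1}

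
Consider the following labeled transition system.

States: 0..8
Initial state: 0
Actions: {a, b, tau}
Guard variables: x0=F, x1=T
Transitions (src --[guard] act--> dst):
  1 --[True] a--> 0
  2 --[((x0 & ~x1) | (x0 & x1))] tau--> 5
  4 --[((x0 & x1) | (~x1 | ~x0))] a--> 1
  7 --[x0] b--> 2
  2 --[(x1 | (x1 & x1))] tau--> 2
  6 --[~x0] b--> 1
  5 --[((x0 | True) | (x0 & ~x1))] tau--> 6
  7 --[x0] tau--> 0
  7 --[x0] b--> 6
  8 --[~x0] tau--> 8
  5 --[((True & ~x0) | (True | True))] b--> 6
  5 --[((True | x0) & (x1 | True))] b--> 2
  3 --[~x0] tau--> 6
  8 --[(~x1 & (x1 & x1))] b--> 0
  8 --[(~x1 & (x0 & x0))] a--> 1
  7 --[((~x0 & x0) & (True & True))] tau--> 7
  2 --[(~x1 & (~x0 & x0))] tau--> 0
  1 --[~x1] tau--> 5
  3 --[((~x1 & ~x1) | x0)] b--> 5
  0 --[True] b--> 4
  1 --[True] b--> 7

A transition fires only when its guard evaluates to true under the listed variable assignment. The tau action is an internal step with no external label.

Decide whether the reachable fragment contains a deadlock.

R = {0,1,4,7}
  0: b→4  [deg 1]
  1: a→0  b→7  [deg 2]
  4: a→1  [deg 1]
  7: ∅  [deadlock]
Path to 7: b·a·b

Answer: DEADLOCK at state 7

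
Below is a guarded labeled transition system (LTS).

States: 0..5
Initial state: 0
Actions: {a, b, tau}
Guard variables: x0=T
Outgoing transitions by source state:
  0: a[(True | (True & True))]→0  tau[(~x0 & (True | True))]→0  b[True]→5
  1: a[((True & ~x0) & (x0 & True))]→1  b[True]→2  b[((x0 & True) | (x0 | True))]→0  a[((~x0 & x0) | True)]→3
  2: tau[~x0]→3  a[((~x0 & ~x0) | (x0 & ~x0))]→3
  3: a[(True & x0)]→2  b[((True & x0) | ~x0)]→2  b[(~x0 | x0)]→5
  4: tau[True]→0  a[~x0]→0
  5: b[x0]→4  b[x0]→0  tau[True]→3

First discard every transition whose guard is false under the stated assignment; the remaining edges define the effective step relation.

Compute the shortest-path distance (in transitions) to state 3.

Layered search for 3:
  depth 0: {0}
  depth 1: {5}
  depth 2: {3,4}
3 enters at depth 2; path b·tau

Answer: 2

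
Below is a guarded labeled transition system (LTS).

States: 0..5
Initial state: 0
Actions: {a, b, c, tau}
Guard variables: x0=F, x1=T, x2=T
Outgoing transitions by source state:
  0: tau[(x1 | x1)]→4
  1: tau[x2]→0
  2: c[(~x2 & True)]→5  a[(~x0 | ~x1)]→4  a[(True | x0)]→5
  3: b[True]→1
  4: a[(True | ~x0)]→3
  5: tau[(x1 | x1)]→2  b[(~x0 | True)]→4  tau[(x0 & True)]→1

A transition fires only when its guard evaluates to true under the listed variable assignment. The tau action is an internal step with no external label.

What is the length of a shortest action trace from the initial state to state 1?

BFS to 1:
  L0 = {0}
  L1 = {4}
  L2 = {3}
  L3 = {1}
first hit 1 at d=3 via tau·a·b

Answer: 3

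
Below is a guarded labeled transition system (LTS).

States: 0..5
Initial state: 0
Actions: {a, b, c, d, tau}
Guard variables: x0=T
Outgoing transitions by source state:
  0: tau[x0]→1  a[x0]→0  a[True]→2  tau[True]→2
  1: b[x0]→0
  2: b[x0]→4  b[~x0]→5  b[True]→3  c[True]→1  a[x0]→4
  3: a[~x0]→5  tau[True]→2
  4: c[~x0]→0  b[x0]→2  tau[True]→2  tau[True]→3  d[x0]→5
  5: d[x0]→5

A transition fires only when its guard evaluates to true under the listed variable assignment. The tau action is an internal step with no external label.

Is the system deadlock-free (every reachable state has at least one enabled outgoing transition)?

Answer: DEADLOCK-FREE

Trace:
Reach set: {0,1,2,3,4,5}
  0: a→0  a→2  tau→1  tau→2  [4 exit(s)]
  1: b→0  [1 exit(s)]
  2: a→4  b→3  b→4  c→1  [4 exit(s)]
  3: tau→2  [1 exit(s)]
  4: b→2  d→5  tau→2  tau→3  [4 exit(s)]
  5: d→5  [1 exit(s)]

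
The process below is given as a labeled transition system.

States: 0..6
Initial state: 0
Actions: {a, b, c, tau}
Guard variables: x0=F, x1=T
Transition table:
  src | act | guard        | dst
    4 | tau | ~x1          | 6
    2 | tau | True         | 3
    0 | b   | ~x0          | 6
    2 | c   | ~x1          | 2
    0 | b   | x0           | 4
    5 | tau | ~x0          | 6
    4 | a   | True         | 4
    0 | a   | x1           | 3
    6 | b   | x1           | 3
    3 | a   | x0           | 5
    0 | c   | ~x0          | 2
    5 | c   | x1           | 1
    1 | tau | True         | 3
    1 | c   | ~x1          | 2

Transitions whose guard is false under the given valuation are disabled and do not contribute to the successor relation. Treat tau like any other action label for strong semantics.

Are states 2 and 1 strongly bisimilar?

Answer: BISIMILAR

Working:
Refine partition for ~:
  π0 = {{0,1,2,3,4,5,6}}
  π1 = {{0},{1,2},{3},{4},{5},{6}}
stable after 2 split(s): 6 block(s)
[2]={1,2}  [1]={1,2}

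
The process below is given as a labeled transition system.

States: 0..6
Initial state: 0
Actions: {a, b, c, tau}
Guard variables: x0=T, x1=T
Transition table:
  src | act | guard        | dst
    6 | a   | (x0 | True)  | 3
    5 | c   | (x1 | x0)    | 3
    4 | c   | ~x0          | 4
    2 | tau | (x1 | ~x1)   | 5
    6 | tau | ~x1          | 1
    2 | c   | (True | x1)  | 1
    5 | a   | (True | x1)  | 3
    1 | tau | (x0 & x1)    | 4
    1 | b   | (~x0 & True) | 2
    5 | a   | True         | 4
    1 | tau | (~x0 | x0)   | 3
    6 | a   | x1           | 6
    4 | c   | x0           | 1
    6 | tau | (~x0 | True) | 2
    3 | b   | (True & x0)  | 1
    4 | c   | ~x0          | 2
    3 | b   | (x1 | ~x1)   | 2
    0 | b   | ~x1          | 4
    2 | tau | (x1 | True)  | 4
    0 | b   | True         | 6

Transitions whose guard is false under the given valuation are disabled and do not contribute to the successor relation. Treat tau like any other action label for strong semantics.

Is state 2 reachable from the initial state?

Answer: REACHABLE

Trace:
15 transition(s) survive guard evaluation.
depth 0: {0}
depth 1: {6}  cumulative {0,6}
depth 2: {2,3}  cumulative {0,2,3,6}
depth 3: {1,4,5}  cumulative {0,1,2,3,4,5,6}
Reachable = {0,1,2,3,4,5,6}
trace reaching 2: b·tau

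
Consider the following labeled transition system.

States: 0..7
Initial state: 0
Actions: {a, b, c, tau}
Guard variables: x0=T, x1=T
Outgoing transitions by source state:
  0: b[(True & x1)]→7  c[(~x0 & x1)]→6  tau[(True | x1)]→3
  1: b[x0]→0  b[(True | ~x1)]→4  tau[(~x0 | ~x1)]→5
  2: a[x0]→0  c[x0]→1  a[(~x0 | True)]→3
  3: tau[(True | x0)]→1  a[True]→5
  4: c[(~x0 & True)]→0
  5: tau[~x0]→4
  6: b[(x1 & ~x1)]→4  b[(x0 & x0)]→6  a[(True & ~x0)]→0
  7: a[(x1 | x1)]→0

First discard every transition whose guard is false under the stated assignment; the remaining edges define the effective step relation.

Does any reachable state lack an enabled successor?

Answer: DEADLOCK at state 4

Trace:
Reachable = {0,1,3,4,5,7}
  0: b→7  tau→3  [2 exit(s)]
  1: b→0  b→4  [2 exit(s)]
  3: a→5  tau→1  [2 exit(s)]
  4: ∅  [no exit]
  5: ∅  [no exit]
  7: a→0  [1 exit(s)]
witness 4: tau·tau·b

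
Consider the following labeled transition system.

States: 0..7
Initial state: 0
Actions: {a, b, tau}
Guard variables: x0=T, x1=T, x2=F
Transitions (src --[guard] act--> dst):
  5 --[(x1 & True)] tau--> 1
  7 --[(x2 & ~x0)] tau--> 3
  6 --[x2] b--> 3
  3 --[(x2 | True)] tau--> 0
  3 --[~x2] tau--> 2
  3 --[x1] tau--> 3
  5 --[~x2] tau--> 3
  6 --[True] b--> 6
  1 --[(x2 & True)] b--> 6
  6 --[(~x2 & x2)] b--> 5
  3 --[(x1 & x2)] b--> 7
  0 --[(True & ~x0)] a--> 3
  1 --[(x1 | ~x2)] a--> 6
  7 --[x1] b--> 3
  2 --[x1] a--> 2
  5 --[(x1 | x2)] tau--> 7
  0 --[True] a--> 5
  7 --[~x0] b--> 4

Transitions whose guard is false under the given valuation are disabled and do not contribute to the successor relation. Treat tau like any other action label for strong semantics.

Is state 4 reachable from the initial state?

11 transition(s) survive guard evaluation.
Layer 0: {0}
Layer 1: {5}  now seen {0,5}
Layer 2: {1,3,7}  now seen {0,1,3,5,7}
Layer 3: {2,6}  now seen {0,1,2,3,5,6,7}
Reachable = {0,1,2,3,5,6,7}

Answer: UNREACHABLE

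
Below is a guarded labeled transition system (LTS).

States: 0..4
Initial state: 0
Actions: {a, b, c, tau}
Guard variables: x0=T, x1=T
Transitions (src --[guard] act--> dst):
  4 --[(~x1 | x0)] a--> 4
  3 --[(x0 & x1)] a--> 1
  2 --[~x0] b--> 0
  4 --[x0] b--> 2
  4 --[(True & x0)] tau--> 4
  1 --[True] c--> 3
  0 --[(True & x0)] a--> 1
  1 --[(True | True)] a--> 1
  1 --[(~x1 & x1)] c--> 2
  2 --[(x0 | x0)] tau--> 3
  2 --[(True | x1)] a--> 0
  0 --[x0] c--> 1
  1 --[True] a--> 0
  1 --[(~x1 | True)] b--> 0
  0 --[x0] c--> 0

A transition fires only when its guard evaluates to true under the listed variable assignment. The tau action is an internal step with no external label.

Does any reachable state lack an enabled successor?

Reachable = {0,1,3}
  0: a→1  c→0  c→1  [3 out]
  1: a→0  a→1  b→0  c→3  [4 out]
  3: a→1  [1 out]

Answer: DEADLOCK-FREE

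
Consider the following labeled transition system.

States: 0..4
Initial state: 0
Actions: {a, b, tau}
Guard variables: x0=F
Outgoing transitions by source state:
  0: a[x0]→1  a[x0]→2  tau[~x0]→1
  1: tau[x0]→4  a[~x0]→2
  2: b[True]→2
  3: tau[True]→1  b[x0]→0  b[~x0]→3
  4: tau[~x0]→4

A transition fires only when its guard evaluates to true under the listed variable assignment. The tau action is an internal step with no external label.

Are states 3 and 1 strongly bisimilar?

Answer: NOT BISIMILAR

Analysis:
Bisimulation quotient by refinement:
  P[0] = {{0,1,2,3,4}}
  P[1] = {{0,4},{1},{2},{3}}
  P[2] = {{0},{1},{2},{3},{4}}
stable after 3 split(s): 5 block(s)
[3]={3}  [1]={1}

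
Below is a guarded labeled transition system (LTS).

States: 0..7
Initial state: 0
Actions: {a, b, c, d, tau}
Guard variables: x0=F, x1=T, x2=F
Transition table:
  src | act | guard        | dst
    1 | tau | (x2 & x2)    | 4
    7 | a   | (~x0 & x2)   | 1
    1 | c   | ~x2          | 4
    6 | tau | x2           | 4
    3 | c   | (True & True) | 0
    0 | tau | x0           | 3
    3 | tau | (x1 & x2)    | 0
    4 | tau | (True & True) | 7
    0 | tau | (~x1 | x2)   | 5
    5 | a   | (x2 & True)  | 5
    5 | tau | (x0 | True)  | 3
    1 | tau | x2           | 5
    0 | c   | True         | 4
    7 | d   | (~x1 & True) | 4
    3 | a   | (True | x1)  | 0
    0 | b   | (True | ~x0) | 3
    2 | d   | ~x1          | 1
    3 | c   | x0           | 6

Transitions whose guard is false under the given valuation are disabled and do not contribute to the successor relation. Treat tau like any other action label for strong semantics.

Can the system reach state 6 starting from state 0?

7 transition(s) survive guard evaluation.
L0 = {0}
L1 = {3,4}  cumulative {0,3,4}
L2 = {7}  cumulative {0,3,4,7}
R = {0,3,4,7}

Answer: UNREACHABLE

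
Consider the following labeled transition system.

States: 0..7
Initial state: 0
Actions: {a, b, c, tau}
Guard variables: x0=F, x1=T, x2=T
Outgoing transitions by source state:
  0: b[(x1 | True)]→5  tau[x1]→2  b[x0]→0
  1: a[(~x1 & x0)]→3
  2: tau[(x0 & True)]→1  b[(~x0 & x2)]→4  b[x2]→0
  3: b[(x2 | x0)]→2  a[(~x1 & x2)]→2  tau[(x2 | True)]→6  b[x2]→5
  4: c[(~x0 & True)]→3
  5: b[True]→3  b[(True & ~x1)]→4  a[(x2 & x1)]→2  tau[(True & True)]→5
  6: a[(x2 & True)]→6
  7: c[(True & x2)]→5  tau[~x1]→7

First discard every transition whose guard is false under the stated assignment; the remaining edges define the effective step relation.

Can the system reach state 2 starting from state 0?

After dropping false guards: 13 live edges.
depth 0: {0}
depth 1: {2,5}  now seen {0,2,5}
depth 2: {3,4}  now seen {0,2,3,4,5}
depth 3: {6}  now seen {0,2,3,4,5,6}
Reachable = {0,2,3,4,5,6}
trace reaching 2: tau

Answer: REACHABLE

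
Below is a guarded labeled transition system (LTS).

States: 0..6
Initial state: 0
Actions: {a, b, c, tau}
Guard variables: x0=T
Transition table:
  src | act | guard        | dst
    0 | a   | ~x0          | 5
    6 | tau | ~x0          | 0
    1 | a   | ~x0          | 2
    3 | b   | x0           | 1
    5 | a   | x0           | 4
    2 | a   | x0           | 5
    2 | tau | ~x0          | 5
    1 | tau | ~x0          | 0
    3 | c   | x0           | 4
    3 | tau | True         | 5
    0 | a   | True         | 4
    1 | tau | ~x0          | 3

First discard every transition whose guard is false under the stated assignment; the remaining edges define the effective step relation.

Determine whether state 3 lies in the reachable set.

Guard filter leaves 6 enabled edge(s).
Layer 0: {0}
Layer 1: {4}  total {0,4}
Reachable = {0,4}

Answer: UNREACHABLE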